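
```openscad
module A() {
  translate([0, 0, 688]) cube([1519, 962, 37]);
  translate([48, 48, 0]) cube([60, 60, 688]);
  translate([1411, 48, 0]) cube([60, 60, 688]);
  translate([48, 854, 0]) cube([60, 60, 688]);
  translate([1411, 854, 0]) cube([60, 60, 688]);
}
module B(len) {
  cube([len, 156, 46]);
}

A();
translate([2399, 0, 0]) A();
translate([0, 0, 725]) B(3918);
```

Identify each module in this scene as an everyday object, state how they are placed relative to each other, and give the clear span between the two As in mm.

A is a table. B is a beam. A beam spans the tops of two tables. The clear span between the two tables is 880 mm.

Second table starts at x = 2399; first ends at x = 1519; clear span = 2399 − 1519 = 880 mm.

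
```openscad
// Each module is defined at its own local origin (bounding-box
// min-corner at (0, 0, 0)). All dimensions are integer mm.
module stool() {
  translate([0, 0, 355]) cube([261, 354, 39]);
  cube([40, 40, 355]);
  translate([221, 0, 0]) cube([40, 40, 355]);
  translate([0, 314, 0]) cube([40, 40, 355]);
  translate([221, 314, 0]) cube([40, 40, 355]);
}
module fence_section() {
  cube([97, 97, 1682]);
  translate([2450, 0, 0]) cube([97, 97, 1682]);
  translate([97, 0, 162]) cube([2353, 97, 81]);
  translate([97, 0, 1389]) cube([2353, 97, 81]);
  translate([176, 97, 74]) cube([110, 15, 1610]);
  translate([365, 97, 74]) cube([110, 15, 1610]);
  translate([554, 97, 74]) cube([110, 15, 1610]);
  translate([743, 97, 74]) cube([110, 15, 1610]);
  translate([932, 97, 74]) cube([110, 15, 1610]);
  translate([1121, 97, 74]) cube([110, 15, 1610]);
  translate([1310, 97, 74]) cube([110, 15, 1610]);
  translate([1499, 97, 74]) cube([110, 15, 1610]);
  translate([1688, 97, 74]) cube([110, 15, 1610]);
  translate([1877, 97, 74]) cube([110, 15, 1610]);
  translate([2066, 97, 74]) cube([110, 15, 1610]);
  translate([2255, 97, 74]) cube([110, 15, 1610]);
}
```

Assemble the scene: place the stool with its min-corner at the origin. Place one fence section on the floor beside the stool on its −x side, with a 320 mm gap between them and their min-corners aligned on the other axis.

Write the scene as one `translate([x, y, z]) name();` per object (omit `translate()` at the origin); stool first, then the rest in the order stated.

stool();
translate([-2867, 0, 0]) fence_section();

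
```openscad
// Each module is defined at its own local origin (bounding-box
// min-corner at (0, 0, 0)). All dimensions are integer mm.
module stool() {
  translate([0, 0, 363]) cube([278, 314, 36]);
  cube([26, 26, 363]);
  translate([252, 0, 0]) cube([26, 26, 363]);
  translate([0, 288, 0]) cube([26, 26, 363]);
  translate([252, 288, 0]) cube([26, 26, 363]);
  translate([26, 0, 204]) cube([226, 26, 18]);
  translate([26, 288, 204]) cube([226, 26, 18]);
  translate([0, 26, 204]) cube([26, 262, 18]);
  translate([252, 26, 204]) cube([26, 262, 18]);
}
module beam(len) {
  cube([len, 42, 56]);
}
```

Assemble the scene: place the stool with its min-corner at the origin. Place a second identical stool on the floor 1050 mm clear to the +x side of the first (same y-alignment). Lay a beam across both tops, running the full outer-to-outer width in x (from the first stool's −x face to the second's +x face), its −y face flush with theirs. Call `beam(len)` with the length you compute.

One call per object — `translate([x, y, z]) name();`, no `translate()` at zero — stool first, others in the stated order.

stool();
translate([1328, 0, 0]) stool();
translate([0, 0, 399]) beam(1606);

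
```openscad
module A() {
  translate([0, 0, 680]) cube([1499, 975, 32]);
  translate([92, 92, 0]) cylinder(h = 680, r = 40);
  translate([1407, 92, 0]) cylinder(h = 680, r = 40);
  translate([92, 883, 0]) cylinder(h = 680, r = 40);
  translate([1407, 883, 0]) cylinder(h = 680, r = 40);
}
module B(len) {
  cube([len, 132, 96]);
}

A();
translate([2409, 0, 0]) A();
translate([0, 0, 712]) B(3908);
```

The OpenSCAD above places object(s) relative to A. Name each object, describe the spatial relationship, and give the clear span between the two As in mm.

A is a table. B is a beam. A beam spans the tops of two tables. The clear span between the two tables is 910 mm.

Second table starts at x = 2409; first ends at x = 1499; clear span = 2409 − 1499 = 910 mm.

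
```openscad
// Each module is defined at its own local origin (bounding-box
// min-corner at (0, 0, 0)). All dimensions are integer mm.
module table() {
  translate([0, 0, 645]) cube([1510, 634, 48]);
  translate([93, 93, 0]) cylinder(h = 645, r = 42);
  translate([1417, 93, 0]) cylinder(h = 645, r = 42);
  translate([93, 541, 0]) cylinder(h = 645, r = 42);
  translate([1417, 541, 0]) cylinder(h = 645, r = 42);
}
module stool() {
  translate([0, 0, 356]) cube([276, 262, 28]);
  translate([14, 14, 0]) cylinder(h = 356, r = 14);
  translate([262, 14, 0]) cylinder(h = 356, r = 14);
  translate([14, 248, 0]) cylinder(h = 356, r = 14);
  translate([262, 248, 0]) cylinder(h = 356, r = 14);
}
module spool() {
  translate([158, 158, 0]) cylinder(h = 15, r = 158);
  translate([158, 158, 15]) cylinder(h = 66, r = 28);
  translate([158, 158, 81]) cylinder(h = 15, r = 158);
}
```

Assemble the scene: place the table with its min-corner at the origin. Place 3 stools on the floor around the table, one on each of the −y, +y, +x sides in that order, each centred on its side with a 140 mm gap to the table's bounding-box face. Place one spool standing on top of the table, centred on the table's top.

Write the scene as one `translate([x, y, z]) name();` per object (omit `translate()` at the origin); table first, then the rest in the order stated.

table();
translate([617, -402, 0]) stool();
translate([617, 774, 0]) stool();
translate([1650, 186, 0]) stool();
translate([597, 159, 693]) spool();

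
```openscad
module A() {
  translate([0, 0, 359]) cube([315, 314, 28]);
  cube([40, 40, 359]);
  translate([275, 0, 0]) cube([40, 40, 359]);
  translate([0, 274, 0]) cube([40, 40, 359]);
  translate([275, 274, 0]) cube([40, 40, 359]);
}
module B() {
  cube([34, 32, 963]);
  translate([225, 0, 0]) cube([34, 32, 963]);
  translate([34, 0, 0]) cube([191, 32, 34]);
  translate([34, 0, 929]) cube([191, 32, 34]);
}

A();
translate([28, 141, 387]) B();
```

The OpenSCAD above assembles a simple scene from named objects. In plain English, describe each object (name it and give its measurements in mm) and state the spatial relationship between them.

A is a four-legged stool. The seat is a 315×314×28 mm slab whose top surface is at z = 387 mm; four square legs, each 40×40 mm in cross-section, run from the floor (z = 0) to the underside of the seat, each flush with a corner of the seat.

B is a picture frame with a 191×895 mm rectangular opening (x by z) and a uniform 34 mm border on every side. Frame depth is 32 mm along y. It is built from two vertical stiles running the full outside height and two horizontal rails spanning the gap between the stiles.

The picture frame is on top of the stool, centred.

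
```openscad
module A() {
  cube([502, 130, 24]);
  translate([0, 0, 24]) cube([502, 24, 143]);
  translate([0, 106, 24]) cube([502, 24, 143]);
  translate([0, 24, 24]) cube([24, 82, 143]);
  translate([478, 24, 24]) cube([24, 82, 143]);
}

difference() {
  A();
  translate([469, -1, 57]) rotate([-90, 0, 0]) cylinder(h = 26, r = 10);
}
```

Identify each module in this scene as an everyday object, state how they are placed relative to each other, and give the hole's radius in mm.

The subtracted cylinder has r = 10 mm.

A is an open box. The open box has a circular hole through its front wall. The hole's radius is 10 mm.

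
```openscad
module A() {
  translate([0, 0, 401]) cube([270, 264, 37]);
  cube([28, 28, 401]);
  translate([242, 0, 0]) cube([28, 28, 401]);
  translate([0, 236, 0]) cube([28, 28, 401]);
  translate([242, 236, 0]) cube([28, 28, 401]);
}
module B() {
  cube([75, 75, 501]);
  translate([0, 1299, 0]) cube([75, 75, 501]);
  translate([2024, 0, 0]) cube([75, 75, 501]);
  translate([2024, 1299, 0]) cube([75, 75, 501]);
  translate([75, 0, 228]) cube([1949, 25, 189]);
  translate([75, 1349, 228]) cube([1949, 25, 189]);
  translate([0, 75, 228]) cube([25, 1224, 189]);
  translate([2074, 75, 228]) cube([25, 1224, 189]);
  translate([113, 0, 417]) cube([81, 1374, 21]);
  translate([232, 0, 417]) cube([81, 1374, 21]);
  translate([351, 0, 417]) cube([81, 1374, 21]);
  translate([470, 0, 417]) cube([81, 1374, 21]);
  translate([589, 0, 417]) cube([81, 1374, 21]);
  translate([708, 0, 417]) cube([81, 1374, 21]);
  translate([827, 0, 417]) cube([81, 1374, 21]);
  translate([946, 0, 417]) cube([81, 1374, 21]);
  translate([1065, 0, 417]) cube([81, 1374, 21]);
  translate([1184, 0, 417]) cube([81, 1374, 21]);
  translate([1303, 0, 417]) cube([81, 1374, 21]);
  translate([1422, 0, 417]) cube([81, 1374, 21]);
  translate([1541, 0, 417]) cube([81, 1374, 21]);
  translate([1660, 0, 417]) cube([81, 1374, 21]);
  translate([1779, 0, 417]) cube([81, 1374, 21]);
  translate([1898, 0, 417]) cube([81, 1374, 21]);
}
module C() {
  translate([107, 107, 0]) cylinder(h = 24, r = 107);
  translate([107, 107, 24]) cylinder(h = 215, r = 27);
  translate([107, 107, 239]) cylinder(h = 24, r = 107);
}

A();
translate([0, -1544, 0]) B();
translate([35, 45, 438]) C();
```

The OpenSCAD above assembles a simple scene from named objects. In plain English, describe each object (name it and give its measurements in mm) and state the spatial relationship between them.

A is a simple wooden stool: a rectangular seat 270 mm (x) by 264 mm (y), 37 mm thick, top face at z = 438 mm, on four square legs, each 28×28 mm in cross-section. The legs rest on z = 0, each flush with a corner of the seat.

B is a bed frame 2099 mm long (x) by 1374 mm wide (y). Four 75×75 mm corner posts, 501 mm tall, at the corners of the footprint. Four rails of 25 mm thickness and 189 mm height run between adjacent posts with their undersides at z = 228 mm, their outer faces flush with the outside of the frame (the two x-running rails run between the posts' inner faces; the two y-running rails run between the posts' inner faces). 16 slats, each 81 mm wide (x) and 21 mm thick, lie across the top of the two x-running rails, running the full 1374 mm width of the frame in y; the slats are evenly spaced along x between the inner faces of the end posts with equal gaps (rounded down to the nearest mm) at the −x end and between each pair — any rounding remainder accumulates at the +x end.

C is a spool: two coaxial disc flanges of radius 107 mm and thickness 24 mm, joined by a core cylinder of radius 27 mm and height 215 mm. The lower flange rests on z = 0 and the three cylinders share a vertical axis.

The bed frame is on the floor beside the stool on its −y side. The spool is on top of the stool.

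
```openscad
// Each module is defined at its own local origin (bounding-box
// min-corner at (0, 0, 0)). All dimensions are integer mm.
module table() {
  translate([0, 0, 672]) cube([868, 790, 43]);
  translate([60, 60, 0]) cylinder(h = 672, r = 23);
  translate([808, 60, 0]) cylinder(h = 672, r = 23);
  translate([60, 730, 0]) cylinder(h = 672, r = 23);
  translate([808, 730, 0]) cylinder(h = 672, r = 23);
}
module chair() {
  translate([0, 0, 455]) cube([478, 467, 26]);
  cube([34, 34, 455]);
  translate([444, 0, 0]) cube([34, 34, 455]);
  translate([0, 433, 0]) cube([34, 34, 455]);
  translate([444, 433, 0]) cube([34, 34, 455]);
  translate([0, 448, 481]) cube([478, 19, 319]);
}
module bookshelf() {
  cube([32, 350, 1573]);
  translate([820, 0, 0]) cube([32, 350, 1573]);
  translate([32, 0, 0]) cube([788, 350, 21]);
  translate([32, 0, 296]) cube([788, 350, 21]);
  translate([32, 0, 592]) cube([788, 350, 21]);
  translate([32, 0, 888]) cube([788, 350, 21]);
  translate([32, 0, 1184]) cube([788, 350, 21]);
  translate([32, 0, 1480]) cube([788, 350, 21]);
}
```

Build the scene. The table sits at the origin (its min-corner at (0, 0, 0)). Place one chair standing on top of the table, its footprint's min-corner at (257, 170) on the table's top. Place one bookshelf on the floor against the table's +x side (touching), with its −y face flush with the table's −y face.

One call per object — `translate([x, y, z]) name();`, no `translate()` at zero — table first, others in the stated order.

table();
translate([257, 170, 715]) chair();
translate([868, 0, 0]) bookshelf();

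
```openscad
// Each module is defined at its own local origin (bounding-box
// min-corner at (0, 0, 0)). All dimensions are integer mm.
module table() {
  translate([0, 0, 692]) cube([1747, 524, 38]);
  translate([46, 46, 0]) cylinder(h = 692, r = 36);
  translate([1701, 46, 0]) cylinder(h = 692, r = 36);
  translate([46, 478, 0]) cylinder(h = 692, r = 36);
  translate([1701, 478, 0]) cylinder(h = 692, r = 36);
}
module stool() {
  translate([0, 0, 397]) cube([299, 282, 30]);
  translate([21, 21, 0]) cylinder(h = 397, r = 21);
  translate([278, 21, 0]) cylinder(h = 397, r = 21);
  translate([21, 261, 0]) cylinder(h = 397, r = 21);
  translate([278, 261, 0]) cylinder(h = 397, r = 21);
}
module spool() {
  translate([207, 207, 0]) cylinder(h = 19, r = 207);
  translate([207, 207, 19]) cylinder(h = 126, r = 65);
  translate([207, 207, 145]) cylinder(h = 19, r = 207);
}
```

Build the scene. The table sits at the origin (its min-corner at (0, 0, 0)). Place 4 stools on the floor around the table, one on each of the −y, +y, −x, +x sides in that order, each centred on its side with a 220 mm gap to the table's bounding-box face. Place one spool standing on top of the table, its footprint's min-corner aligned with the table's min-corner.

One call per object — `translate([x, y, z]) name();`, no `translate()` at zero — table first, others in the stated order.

table();
translate([724, -502, 0]) stool();
translate([724, 744, 0]) stool();
translate([-519, 121, 0]) stool();
translate([1967, 121, 0]) stool();
translate([0, 0, 730]) spool();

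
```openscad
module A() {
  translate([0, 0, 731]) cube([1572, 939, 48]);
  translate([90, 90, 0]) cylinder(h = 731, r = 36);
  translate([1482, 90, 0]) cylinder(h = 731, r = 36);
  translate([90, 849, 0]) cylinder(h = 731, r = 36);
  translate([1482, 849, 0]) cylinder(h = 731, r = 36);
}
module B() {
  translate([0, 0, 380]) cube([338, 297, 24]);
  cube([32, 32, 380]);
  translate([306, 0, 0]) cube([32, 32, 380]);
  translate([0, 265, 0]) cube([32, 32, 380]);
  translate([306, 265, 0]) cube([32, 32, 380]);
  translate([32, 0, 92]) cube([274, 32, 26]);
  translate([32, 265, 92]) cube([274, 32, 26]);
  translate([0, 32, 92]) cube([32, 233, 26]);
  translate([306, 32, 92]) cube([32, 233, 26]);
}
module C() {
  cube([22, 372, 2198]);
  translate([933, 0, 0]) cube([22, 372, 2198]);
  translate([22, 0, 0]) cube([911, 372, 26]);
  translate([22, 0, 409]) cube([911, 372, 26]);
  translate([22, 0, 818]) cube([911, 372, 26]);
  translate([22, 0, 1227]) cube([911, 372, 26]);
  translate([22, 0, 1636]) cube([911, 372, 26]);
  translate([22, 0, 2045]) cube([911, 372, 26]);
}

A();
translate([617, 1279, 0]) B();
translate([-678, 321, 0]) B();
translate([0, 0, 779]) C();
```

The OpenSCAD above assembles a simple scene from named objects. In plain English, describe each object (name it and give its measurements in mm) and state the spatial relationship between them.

A is a table with a 1572×939 mm rectangular top, 48 mm thick, top surface at z = 779 mm, supported by four round legs of 72 mm diameter, each leg's bounding box inset 54 mm from the nearest pair of top edges, running from the floor.

B is a four-legged stool. The seat is 338×297 mm, 24 mm thick, top at z = 404 mm. It stands on four square legs, each 32×32 mm in cross-section, from z = 0 to the seat underside, each flush with a corner of the seat. Four stretchers, 32 mm wide and 26 mm tall, connect adjacent legs with their undersides at z = 92 mm, each running between the inner faces of the legs it joins and aligned with the legs' outer faces on the other axis.

C is a bookshelf 955 mm wide overall, 372 mm deep and 2198 mm tall. The two sides are 22 mm thick vertical panels. 6 horizontal shelves of 26 mm thickness span between the inner faces of the sides; the lowest shelf sits on the floor and shelves are stacked with a clear vertical gap of 383 mm between each pair.

Two stools sit around the table at the +y, −x sides. The bookshelf is on top of the table.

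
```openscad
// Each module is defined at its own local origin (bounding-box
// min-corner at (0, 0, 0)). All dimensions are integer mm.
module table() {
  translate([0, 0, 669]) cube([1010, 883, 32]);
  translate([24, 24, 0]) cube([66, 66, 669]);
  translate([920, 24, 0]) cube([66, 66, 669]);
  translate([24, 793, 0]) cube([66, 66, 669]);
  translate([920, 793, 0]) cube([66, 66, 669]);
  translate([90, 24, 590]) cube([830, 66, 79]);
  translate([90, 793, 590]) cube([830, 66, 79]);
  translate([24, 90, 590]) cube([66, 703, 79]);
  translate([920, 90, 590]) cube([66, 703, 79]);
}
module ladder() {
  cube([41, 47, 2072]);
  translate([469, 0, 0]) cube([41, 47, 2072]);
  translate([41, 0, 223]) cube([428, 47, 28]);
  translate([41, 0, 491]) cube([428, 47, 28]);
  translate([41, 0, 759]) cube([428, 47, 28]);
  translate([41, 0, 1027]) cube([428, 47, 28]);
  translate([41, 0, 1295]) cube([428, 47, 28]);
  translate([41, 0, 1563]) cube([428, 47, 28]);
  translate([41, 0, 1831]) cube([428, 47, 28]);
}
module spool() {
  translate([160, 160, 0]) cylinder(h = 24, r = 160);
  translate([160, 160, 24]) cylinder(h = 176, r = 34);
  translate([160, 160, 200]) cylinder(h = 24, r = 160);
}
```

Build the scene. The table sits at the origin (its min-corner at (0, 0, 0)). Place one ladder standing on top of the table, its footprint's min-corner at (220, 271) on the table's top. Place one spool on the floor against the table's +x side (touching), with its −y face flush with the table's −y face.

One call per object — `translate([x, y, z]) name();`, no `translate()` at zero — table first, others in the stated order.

table();
translate([220, 271, 701]) ladder();
translate([1010, 0, 0]) spool();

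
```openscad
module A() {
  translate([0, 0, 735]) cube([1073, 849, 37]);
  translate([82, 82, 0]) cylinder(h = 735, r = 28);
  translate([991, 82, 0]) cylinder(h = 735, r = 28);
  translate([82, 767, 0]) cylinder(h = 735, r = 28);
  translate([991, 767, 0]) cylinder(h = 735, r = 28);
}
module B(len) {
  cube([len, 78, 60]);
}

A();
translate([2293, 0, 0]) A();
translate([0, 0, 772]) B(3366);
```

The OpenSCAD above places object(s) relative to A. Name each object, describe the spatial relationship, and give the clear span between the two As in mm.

Second table starts at x = 2293; first ends at x = 1073; clear span = 2293 − 1073 = 1220 mm.

A is a table. B is a beam. A beam spans the tops of two tables. The clear span between the two tables is 1220 mm.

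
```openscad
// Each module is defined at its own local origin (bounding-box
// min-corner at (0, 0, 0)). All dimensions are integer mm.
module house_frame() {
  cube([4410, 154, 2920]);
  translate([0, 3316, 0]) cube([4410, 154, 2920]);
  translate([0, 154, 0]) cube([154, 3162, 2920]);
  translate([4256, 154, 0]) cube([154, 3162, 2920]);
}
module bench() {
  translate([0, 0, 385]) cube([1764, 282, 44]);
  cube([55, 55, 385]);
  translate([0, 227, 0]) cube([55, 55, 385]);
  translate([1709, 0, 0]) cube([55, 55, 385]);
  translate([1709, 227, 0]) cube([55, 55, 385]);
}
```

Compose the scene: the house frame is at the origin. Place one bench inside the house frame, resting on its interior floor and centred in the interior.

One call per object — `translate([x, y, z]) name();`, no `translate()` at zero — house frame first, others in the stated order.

house_frame();
translate([1323, 1594, 0]) bench();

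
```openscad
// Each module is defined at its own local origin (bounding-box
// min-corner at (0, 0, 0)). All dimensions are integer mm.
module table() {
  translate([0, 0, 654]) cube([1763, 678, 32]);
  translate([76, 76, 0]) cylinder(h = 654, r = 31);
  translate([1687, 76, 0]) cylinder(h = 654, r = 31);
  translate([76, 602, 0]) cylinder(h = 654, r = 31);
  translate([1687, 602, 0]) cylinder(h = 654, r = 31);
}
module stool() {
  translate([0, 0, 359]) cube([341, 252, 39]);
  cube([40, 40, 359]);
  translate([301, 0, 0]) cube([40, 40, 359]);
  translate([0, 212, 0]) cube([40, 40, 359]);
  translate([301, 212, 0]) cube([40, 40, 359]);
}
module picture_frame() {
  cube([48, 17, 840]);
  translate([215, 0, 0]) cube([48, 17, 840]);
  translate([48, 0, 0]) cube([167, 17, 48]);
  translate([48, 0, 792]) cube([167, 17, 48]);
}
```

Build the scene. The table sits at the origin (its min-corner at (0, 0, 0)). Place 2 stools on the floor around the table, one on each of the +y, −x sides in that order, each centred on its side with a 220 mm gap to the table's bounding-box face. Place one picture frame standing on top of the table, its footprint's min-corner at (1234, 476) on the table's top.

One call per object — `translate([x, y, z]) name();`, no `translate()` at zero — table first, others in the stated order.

table();
translate([711, 898, 0]) stool();
translate([-561, 213, 0]) stool();
translate([1234, 476, 686]) picture_frame();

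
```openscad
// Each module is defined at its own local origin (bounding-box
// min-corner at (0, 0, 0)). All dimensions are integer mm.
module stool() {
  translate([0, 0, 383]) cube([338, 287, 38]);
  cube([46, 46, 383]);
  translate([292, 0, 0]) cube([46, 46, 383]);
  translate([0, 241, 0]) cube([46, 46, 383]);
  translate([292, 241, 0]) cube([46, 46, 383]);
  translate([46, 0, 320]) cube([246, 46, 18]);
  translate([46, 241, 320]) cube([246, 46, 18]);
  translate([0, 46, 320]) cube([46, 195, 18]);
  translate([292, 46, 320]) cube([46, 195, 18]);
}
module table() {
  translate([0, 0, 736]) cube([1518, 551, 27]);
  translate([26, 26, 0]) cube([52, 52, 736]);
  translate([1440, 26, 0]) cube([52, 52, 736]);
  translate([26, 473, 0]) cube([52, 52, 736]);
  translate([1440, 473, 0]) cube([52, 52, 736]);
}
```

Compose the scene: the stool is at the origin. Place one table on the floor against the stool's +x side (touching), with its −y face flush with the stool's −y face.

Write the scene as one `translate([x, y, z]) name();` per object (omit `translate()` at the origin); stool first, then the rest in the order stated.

stool();
translate([338, 0, 0]) table();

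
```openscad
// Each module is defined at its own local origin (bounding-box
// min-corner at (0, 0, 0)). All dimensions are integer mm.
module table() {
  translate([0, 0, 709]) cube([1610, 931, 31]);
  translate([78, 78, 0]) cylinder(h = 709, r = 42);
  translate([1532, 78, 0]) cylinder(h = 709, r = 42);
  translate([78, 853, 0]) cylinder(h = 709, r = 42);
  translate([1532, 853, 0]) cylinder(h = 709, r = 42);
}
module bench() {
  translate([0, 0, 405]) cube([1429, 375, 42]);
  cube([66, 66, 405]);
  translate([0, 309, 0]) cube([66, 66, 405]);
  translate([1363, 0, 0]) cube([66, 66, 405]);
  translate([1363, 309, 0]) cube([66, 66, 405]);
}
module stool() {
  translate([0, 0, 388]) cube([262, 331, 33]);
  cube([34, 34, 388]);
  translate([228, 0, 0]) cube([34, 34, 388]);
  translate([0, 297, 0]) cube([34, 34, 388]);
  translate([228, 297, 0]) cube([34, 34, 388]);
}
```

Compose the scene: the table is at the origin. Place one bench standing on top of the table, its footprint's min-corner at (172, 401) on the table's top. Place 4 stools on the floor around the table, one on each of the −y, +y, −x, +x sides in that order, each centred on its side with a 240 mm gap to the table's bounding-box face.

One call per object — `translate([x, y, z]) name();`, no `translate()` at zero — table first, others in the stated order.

table();
translate([172, 401, 740]) bench();
translate([674, -571, 0]) stool();
translate([674, 1171, 0]) stool();
translate([-502, 300, 0]) stool();
translate([1850, 300, 0]) stool();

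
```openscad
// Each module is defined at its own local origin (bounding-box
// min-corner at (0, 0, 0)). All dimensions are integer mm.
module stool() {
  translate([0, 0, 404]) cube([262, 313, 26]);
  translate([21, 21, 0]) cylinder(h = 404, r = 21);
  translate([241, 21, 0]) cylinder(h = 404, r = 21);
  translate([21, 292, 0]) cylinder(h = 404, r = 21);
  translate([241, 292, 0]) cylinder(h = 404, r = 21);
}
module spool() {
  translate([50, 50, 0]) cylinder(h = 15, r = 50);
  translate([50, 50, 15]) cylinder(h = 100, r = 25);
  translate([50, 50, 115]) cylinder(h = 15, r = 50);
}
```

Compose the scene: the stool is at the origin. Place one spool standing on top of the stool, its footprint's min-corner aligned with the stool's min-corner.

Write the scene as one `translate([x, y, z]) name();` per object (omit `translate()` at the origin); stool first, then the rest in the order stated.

stool();
translate([0, 0, 430]) spool();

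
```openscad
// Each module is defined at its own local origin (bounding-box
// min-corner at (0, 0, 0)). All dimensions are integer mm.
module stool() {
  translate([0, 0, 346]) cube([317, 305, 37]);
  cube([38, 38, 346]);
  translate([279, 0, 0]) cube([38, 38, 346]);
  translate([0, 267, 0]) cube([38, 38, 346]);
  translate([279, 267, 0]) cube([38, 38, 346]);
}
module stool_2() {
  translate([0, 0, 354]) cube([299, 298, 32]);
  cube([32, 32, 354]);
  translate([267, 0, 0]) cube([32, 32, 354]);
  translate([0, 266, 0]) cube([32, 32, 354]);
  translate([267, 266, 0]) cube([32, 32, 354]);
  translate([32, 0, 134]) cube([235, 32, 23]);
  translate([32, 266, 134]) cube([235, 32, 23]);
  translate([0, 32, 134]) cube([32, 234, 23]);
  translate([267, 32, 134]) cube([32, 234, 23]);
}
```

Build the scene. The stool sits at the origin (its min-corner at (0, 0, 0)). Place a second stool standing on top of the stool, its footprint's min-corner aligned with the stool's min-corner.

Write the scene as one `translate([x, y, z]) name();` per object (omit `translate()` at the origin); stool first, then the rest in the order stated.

stool();
translate([0, 0, 383]) stool_2();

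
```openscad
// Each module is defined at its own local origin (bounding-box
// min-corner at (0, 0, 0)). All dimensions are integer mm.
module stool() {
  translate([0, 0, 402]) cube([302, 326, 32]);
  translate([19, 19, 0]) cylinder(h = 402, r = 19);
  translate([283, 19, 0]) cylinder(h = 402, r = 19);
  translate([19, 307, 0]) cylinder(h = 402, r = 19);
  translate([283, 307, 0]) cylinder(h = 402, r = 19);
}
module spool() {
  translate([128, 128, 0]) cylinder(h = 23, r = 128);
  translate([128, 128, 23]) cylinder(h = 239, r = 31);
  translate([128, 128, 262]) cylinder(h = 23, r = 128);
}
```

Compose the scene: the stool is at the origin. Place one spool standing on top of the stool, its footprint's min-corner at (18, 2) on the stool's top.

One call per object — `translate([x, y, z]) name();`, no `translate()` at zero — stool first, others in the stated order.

stool();
translate([18, 2, 434]) spool();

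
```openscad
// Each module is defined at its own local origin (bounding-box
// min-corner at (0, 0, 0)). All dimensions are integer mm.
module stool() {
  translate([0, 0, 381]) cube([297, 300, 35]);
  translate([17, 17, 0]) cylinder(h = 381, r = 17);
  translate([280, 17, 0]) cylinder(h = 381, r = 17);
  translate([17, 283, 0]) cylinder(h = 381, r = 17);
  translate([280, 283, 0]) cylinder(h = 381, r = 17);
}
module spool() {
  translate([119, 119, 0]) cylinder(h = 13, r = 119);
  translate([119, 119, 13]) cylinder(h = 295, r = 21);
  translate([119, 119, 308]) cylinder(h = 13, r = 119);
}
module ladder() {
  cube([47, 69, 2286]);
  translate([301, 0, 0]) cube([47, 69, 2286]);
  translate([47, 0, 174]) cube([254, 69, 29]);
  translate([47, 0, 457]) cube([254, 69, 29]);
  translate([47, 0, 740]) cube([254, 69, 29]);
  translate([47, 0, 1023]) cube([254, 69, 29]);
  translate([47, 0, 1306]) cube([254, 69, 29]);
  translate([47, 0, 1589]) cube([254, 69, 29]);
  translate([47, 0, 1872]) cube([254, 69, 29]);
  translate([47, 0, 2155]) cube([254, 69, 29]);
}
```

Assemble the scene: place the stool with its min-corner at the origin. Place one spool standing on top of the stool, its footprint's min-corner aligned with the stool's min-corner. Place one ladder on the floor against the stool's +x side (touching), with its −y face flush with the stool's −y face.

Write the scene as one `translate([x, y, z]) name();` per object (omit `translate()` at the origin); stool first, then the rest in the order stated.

stool();
translate([0, 0, 416]) spool();
translate([297, 0, 0]) ladder();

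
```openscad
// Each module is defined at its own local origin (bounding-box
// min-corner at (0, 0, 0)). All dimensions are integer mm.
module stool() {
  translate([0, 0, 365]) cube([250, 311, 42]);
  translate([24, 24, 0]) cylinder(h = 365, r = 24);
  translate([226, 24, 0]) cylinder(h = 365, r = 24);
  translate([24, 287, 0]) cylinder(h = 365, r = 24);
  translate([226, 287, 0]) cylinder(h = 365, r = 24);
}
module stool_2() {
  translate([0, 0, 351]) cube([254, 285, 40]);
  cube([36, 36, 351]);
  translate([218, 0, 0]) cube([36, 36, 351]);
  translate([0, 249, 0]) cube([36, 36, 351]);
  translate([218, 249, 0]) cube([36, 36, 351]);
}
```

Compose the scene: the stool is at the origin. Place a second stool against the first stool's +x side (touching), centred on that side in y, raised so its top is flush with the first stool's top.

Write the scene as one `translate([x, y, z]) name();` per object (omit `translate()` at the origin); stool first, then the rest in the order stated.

stool();
translate([250, 13, 16]) stool_2();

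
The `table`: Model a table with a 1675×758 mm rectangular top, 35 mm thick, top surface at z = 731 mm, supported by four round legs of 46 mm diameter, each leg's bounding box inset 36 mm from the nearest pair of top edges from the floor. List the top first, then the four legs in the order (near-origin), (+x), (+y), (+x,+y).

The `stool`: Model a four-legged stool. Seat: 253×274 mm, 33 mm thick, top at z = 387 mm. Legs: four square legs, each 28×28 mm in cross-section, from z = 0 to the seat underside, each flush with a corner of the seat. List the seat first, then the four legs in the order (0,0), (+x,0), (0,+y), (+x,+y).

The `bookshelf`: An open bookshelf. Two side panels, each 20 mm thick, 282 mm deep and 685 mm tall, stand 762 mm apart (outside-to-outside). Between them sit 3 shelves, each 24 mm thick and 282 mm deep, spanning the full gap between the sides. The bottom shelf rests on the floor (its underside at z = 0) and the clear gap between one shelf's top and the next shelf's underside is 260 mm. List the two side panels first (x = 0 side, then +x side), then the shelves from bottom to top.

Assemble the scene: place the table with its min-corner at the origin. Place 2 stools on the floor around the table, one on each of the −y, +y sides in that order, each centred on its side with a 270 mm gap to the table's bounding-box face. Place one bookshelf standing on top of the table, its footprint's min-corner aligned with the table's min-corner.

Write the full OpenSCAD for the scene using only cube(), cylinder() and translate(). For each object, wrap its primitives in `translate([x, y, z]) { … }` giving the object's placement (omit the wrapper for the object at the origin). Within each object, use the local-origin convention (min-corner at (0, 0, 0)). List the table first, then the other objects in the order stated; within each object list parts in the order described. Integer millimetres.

translate([0, 0, 696]) cube([1675, 758, 35]);
translate([59, 59, 0]) cylinder(h = 696, r = 23);
translate([1616, 59, 0]) cylinder(h = 696, r = 23);
translate([59, 699, 0]) cylinder(h = 696, r = 23);
translate([1616, 699, 0]) cylinder(h = 696, r = 23);
translate([711, -544, 0]) {
  translate([0, 0, 354]) cube([253, 274, 33]);
  cube([28, 28, 354]);
  translate([225, 0, 0]) cube([28, 28, 354]);
  translate([0, 246, 0]) cube([28, 28, 354]);
  translate([225, 246, 0]) cube([28, 28, 354]);
}
translate([711, 1028, 0]) {
  translate([0, 0, 354]) cube([253, 274, 33]);
  cube([28, 28, 354]);
  translate([225, 0, 0]) cube([28, 28, 354]);
  translate([0, 246, 0]) cube([28, 28, 354]);
  translate([225, 246, 0]) cube([28, 28, 354]);
}
translate([0, 0, 731]) {
  cube([20, 282, 685]);
  translate([742, 0, 0]) cube([20, 282, 685]);
  translate([20, 0, 0]) cube([722, 282, 24]);
  translate([20, 0, 284]) cube([722, 282, 24]);
  translate([20, 0, 568]) cube([722, 282, 24]);
}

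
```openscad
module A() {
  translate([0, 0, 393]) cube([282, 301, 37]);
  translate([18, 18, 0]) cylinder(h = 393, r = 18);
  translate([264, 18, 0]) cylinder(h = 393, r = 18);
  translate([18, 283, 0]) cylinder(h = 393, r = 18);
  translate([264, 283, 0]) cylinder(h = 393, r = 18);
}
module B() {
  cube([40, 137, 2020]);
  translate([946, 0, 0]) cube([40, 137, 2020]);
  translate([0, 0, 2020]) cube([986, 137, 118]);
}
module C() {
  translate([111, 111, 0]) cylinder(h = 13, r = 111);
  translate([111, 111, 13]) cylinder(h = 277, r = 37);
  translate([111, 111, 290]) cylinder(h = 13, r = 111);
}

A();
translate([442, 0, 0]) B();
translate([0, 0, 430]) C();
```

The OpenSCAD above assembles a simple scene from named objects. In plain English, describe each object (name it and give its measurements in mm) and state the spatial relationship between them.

A is a simple wooden stool: a rectangular seat 282 mm (x) by 301 mm (y), 37 mm thick, top face at z = 430 mm, on four round legs, each 36 mm in diameter. The legs rest on z = 0, each leg's axis is inset half a diameter from the nearest pair of seat edges (so the leg's bounding box is flush with the corner).

B is a door frame. The clear opening is 906 mm wide and 2020 mm high. Two 40 mm wide jambs, 137 mm deep, stand either side of the opening from the floor to the top of the opening. A 118 mm thick head sits across the top of both jambs, spanning the full outside width of the frame.

C is a spool: two coaxial disc flanges of radius 111 mm and thickness 13 mm, joined by a core cylinder of radius 37 mm and height 277 mm. The lower flange rests on z = 0 and the three cylinders share a vertical axis.

The door frame is on the floor beside the stool on its +x side. The spool is on top of the stool.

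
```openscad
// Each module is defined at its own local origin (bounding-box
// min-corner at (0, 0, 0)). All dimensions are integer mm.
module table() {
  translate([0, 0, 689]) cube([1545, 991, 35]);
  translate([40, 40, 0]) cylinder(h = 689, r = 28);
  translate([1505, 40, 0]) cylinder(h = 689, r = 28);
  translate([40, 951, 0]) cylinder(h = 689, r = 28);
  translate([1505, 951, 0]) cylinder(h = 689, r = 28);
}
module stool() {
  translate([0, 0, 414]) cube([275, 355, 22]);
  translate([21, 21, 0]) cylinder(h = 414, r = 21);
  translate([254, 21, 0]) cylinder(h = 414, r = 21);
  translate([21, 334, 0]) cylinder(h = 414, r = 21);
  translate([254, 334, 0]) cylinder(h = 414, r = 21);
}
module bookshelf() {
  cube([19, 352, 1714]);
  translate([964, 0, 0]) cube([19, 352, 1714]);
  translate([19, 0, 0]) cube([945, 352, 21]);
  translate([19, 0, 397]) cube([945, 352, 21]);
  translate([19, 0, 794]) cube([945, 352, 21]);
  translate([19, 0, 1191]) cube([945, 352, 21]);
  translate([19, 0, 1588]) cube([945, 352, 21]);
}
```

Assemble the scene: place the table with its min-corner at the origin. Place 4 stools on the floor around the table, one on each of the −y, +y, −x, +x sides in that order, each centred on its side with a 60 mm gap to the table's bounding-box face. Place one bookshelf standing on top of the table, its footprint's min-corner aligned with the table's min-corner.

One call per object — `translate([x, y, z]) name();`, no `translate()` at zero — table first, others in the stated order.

table();
translate([635, -415, 0]) stool();
translate([635, 1051, 0]) stool();
translate([-335, 318, 0]) stool();
translate([1605, 318, 0]) stool();
translate([0, 0, 724]) bookshelf();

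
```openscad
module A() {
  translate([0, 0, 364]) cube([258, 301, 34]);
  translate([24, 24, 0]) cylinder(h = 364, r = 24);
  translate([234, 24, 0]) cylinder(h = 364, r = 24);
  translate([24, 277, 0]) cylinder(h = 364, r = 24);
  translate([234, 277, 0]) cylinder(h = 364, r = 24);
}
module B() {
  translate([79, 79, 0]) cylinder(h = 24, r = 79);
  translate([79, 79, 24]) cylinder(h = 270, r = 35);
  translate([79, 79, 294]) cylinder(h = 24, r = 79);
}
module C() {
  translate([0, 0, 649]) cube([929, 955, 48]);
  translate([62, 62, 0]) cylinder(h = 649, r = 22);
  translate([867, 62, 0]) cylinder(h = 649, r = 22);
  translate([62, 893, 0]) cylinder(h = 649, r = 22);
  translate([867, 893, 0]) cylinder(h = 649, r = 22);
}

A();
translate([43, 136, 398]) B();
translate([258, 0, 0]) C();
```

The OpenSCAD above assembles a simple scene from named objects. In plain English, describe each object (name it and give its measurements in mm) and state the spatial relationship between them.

A is a four-legged stool. The seat is 258×301 mm, 34 mm thick, top at z = 398 mm. It stands on four round legs, each 48 mm in diameter, from z = 0 to the seat underside, each leg's axis is inset half a diameter from the nearest pair of seat edges (so the leg's bounding box is flush with the corner).

B is a spool: two coaxial disc flanges of radius 79 mm and thickness 24 mm, joined by a core cylinder of radius 35 mm and height 270 mm. The lower flange rests on z = 0 and the three cylinders share a vertical axis.

C is a table with a 929×955 mm rectangular top, 48 mm thick, top surface at z = 697 mm, supported by four round legs of 44 mm diameter, each leg's bounding box inset 40 mm from the nearest pair of top edges, running from the floor.

The spool is on top of the stool. The table is against the stool's +x side, with their −y faces flush.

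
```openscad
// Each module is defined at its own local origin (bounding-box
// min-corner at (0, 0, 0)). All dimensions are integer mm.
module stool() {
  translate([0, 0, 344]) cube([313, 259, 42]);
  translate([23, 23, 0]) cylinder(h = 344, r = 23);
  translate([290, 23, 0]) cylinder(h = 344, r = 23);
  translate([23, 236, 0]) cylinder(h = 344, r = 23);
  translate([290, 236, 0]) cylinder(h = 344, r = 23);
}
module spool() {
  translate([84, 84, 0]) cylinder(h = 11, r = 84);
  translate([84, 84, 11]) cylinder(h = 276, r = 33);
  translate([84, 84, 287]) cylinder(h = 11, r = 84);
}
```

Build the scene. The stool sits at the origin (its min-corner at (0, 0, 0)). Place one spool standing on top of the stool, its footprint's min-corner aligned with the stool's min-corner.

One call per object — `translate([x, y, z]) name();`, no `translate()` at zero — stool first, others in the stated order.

stool();
translate([0, 0, 386]) spool();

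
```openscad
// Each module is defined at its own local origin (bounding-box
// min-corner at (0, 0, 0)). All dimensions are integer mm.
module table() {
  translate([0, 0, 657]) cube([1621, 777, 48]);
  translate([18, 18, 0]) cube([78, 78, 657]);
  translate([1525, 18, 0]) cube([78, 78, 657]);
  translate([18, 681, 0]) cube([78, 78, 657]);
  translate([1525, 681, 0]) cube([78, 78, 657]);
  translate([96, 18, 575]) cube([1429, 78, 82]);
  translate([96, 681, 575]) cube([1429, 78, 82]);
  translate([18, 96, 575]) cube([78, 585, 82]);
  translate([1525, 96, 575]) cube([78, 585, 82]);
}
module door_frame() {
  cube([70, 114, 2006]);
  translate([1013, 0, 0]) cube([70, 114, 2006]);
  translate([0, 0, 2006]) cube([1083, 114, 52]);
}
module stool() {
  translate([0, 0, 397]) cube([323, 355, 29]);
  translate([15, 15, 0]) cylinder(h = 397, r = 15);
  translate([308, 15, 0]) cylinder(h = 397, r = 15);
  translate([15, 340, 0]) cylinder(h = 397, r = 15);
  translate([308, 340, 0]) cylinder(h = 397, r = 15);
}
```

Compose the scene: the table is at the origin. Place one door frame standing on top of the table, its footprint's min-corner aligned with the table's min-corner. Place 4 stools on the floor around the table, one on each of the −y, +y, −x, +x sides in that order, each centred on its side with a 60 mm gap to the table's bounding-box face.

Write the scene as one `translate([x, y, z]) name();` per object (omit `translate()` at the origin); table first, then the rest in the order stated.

table();
translate([0, 0, 705]) door_frame();
translate([649, -415, 0]) stool();
translate([649, 837, 0]) stool();
translate([-383, 211, 0]) stool();
translate([1681, 211, 0]) stool();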